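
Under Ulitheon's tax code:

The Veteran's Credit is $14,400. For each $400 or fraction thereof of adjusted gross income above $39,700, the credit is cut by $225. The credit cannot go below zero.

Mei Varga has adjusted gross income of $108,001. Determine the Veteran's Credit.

$0

Veteran's Credit: income exceeds $39,700 by $68,301 → 171 increments × $225 = $38,475 ≥ base, so the credit is $0.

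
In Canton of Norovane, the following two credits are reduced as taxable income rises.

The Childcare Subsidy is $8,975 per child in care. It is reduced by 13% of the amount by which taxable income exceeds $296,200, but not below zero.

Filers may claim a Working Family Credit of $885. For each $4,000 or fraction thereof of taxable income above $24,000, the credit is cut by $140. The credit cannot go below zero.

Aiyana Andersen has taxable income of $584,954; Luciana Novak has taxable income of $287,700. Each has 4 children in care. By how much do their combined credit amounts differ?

Aiyana ($584,954): Childcare Subsidy: base = 4 × $8,975 = $35,900. 13% of the $288,754 excess over $296,200 is $37,538.02 ≥ base, so the credit is $0. Working Family Credit: income exceeds $24,000 by $560,954 → 141 increments × $140 = $19,740 ≥ base, so the credit is $0. total $0 + $0 = $0
Luciana ($287,700): Childcare Subsidy: base = 4 × $8,975 = $35,900. $287,700 is at or below the $296,200 threshold, so the full $35,900 applies. Working Family Credit: income exceeds $24,000 by $263,700 → 66 increments × $140 = $9,240 ≥ base, so the credit is $0. total $35,900 + $0 = $35,900
Difference: |$0 − $35,900| = $35,900.

$35,900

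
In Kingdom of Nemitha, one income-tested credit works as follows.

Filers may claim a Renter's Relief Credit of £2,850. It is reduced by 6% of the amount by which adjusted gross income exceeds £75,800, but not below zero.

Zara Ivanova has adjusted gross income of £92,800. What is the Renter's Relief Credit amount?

Renter's Relief Credit: 6% of the £17,000 excess over £75,800 is £1,020; credit = £2,850 − £1,020 = £1,830.

£1,830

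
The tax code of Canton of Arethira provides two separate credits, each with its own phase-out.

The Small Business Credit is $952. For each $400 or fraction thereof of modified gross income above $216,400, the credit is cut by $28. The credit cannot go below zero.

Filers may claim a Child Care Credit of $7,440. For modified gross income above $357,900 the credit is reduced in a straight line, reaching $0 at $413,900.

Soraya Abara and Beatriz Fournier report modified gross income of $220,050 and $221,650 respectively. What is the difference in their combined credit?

Soraya ($220,050): Small Business Credit: income exceeds $216,400 by $3,650, which is 10 full-or-partial $400 increments; reduction = 10 × $28 = $280, leaving $672. Child Care Credit: $220,050 is at or below the $357,900 threshold, so the full $7,440 applies. total $672 + $7,440 = $8,112
Beatriz ($221,650): Small Business Credit: income exceeds $216,400 by $5,250, which is 14 full-or-partial $400 increments; reduction = 14 × $28 = $392, leaving $560. Child Care Credit: $221,650 is at or below the $357,900 threshold, so the full $7,440 applies. total $560 + $7,440 = $8,000
Difference: |$8,112 − $8,000| = $112.

$112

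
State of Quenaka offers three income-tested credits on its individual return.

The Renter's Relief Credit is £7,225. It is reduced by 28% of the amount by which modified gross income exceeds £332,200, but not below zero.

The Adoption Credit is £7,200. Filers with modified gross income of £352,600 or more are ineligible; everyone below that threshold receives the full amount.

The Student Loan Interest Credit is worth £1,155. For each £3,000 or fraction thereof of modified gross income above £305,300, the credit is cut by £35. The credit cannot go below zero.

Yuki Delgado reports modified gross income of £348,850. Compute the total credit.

£10,393

Renter's Relief Credit: 28% of the £16,650 excess over £332,200 is £4,662; credit = £7,225 − £4,662 = £2,563.
Adoption Credit: £348,850 is below the £352,600 cutoff, so the full £7,200 applies.
Student Loan Interest Credit: income exceeds £305,300 by £43,550, which is 15 full-or-partial £3,000 increments; reduction = 15 × £35 = £525, leaving £630.
Total: £2,563 + £7,200 + £630 = £10,393.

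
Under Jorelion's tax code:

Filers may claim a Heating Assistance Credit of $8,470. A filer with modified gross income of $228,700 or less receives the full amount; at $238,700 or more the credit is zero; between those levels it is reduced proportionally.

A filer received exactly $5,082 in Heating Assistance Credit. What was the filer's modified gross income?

$232,700

$5,082 is 5,082/8,470 of the full $8,470, so 3,388/8,470 of the $10,000 range has been used: income = $228,700 + $10,000 × 3,388/8,470 = $232,700.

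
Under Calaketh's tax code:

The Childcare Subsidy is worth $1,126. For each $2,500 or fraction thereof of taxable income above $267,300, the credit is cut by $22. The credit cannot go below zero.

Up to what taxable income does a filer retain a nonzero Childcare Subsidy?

After 51 increments the reduction is 51 × $22 = $1,122, leaving $4; one more increment wipes it out. Increment 51 ends at excess 51 × $2,500 = $127,500, so the highest qualifying income is $267,300 + $127,500 = $394,800.

$394,800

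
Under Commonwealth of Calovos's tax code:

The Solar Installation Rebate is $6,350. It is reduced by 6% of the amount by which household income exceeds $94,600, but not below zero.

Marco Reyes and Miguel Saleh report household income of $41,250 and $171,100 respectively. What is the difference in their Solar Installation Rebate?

$4,590

Marco ($41,250): Solar Installation Rebate: $41,250 is at or below the $94,600 threshold, so the full $6,350 applies.
Miguel ($171,100): Solar Installation Rebate: 6% of the $76,500 excess over $94,600 is $4,590; credit = $6,350 − $4,590 = $1,760.
Difference: |$6,350 − $1,760| = $4,590.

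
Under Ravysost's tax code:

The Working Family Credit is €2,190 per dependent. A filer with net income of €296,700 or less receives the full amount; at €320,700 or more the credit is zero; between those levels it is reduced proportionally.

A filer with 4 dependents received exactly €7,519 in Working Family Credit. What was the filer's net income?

€300,100

Full credit = 4 × €2,190 = €8,760.
€7,519 is 7,519/8,760 of the full €8,760, so 1,241/8,760 of the €24,000 range has been used: income = €296,700 + €24,000 × 1,241/8,760 = €300,100.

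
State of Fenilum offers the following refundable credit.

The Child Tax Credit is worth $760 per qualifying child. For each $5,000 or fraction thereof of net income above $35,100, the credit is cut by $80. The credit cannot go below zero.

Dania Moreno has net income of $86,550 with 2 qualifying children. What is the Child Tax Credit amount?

Child Tax Credit: base = 2 × $760 = $1,520. income exceeds $35,100 by $51,450, which is 11 full-or-partial $5,000 increments; reduction = 11 × $80 = $880, leaving $640.

$640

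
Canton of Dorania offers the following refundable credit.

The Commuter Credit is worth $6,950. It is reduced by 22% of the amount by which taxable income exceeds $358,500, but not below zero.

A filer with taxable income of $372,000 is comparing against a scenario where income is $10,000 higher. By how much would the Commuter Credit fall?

$2,200

At $372,000 — 22% of the $13,500 excess over $358,500 is $2,970; credit = $6,950 − $2,970 = $3,980.
At $382,000 — 22% of the $23,500 excess over $358,500 is $5,170; credit = $6,950 − $5,170 = $1,780.
Lost: $3,980 − $1,780 = $2,200.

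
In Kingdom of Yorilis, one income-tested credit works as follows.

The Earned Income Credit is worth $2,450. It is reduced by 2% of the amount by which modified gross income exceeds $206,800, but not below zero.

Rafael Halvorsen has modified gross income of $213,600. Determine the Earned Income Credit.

$2,314

Earned Income Credit: 2% of the $6,800 excess over $206,800 is $136; credit = $2,450 − $136 = $2,314.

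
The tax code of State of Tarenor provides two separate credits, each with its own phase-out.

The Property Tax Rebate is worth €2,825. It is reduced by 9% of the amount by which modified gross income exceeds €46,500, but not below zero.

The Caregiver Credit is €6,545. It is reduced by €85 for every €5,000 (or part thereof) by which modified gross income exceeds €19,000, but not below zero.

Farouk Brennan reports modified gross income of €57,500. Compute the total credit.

€7,700

Property Tax Rebate: 9% of the €11,000 excess over €46,500 is €990; credit = €2,825 − €990 = €1,835.
Caregiver Credit: income exceeds €19,000 by €38,500, which is 8 full-or-partial €5,000 increments; reduction = 8 × €85 = €680, leaving €5,865.
Total: €1,835 + €5,865 = €7,700.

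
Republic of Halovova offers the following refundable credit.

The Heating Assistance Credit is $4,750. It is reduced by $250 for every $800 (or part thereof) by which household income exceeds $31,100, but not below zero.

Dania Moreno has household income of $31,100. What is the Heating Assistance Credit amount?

$4,750

Heating Assistance Credit: $31,100 is at or below the $31,100 threshold, so the full $4,750 applies.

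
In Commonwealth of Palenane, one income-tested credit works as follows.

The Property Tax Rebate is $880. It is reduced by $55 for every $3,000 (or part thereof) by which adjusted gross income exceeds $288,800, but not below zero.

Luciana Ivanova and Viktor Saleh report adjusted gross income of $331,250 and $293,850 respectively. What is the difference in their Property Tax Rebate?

$715

Luciana ($331,250): Property Tax Rebate: income exceeds $288,800 by $42,450, which is 15 full-or-partial $3,000 increments; reduction = 15 × $55 = $825, leaving $55.
Viktor ($293,850): Property Tax Rebate: income exceeds $288,800 by $5,050, which is 2 full-or-partial $3,000 increments; reduction = 2 × $55 = $110, leaving $770.
Difference: |$55 − $770| = $715.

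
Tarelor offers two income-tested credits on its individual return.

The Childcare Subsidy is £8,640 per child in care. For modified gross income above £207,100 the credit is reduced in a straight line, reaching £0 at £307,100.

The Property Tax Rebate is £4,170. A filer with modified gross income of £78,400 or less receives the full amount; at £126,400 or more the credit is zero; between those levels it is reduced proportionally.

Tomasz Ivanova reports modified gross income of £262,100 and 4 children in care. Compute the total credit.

Childcare Subsidy: base = 4 × £8,640 = £34,560. £262,100 is £55,000 into a £100,000 phase-out range, leaving 45,000/100,000 of the credit: £34,560 × 45,000/100,000 = £15,552.
Property Tax Rebate: £262,100 is at or above £126,400, so the credit is £0.
Total: £15,552 + £0 = £15,552.

£15,552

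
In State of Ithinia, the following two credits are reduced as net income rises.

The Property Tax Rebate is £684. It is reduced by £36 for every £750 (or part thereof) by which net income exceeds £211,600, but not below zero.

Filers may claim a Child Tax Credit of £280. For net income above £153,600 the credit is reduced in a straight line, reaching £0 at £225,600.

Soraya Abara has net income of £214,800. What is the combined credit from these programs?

Property Tax Rebate: income exceeds £211,600 by £3,200, which is 5 full-or-partial £750 increments; reduction = 5 × £36 = £180, leaving £504.
Child Tax Credit: £214,800 is £61,200 into a £72,000 phase-out range, leaving 10,800/72,000 of the credit: £280 × 10,800/72,000 = £42.
Total: £504 + £42 = £546.

£546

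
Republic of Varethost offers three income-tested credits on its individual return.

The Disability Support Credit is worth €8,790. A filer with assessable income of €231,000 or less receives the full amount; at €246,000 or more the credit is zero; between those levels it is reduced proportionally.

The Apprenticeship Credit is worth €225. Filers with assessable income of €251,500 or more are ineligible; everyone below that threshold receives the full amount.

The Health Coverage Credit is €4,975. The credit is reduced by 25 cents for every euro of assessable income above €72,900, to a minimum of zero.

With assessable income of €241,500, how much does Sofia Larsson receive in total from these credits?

€2,862

Disability Support Credit: €241,500 is €10,500 into a €15,000 phase-out range, leaving 4,500/15,000 of the credit: €8,790 × 4,500/15,000 = €2,637.
Apprenticeship Credit: €241,500 is below the €251,500 cutoff, so the full €225 applies.
Health Coverage Credit: 25% of the €168,600 excess over €72,900 is €42,150 ≥ base, so the credit is €0.
Total: €2,637 + €225 + €0 = €2,862.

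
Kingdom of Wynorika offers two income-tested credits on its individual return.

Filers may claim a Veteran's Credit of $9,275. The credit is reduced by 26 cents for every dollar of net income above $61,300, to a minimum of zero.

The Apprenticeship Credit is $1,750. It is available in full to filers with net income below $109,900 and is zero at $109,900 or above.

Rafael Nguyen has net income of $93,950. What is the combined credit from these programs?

$2,536

Veteran's Credit: 26% of the $32,650 excess over $61,300 is $8,489; credit = $9,275 − $8,489 = $786.
Apprenticeship Credit: $93,950 is below the $109,900 cutoff, so the full $1,750 applies.
Total: $786 + $1,750 = $2,536.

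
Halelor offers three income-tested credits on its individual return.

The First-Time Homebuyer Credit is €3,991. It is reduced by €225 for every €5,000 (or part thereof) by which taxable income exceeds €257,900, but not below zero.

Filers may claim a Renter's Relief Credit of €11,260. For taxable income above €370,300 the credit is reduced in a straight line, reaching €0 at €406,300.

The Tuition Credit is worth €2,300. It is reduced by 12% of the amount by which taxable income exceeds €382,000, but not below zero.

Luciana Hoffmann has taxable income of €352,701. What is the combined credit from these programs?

€13,560

First-Time Homebuyer Credit: income exceeds €257,900 by €94,801 → 19 increments × €225 = €4,275 ≥ base, so the credit is €0.
Renter's Relief Credit: €352,701 is at or below the €370,300 threshold, so the full €11,260 applies.
Tuition Credit: €352,701 is at or below the €382,000 threshold, so the full €2,300 applies.
Total: €0 + €11,260 + €2,300 = €13,560.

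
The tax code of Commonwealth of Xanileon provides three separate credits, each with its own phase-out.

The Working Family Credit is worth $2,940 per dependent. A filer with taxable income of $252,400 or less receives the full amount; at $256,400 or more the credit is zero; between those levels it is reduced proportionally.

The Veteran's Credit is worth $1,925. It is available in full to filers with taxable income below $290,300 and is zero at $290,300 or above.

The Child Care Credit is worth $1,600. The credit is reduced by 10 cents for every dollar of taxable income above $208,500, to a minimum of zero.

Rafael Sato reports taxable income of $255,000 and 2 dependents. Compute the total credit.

$3,983

Working Family Credit: base = 2 × $2,940 = $5,880. $255,000 is $2,600 into a $4,000 phase-out range, leaving 1,400/4,000 of the credit: $5,880 × 1,400/4,000 = $2,058.
Veteran's Credit: $255,000 is below the $290,300 cutoff, so the full $1,925 applies.
Child Care Credit: 10% of the $46,500 excess over $208,500 is $4,650 ≥ base, so the credit is $0.
Total: $2,058 + $1,925 + $0 = $3,983.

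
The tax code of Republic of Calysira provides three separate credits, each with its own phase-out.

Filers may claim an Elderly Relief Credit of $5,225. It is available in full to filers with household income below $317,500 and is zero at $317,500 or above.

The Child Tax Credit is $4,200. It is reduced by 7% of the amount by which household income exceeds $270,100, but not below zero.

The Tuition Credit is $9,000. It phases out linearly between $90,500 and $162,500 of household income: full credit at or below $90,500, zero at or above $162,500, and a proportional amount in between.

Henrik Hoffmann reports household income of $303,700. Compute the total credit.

Elderly Relief Credit: $303,700 is below the $317,500 cutoff, so the full $5,225 applies.
Child Tax Credit: 7% of the $33,600 excess over $270,100 is $2,352; credit = $4,200 − $2,352 = $1,848.
Tuition Credit: $303,700 is at or above $162,500, so the credit is $0.
Total: $5,225 + $1,848 + $0 = $7,073.

$7,073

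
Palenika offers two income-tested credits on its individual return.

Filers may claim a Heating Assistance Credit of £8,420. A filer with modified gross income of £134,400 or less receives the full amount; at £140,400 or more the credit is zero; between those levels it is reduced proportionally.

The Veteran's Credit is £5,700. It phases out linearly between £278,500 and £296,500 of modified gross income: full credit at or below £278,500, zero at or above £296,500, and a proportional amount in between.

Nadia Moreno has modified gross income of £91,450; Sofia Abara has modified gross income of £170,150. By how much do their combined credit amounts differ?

Nadia (£91,450): Heating Assistance Credit: £91,450 is at or below the £134,400 threshold, so the full £8,420 applies. Veteran's Credit: £91,450 is at or below the £278,500 threshold, so the full £5,700 applies. total £8,420 + £5,700 = £14,120
Sofia (£170,150): Heating Assistance Credit: £170,150 is at or above £140,400, so the credit is £0. Veteran's Credit: £170,150 is at or below the £278,500 threshold, so the full £5,700 applies. total £0 + £5,700 = £5,700
Difference: |£14,120 − £5,700| = £8,420.

£8,420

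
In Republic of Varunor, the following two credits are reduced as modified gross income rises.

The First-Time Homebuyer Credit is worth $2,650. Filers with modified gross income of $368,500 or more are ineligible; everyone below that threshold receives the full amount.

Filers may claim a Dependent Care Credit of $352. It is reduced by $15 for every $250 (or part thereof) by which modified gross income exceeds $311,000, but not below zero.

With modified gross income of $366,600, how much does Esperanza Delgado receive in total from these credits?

First-Time Homebuyer Credit: $366,600 is below the $368,500 cutoff, so the full $2,650 applies.
Dependent Care Credit: income exceeds $311,000 by $55,600 → 223 increments × $15 = $3,345 ≥ base, so the credit is $0.
Total: $2,650 + $0 = $2,650.

$2,650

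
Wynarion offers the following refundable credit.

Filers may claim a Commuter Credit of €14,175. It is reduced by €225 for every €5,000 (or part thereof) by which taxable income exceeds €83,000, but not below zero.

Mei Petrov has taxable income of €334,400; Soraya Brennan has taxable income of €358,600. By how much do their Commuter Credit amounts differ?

Mei (€334,400): Commuter Credit: income exceeds €83,000 by €251,400, which is 51 full-or-partial €5,000 increments; reduction = 51 × €225 = €11,475, leaving €2,700.
Soraya (€358,600): Commuter Credit: income exceeds €83,000 by €275,600, which is 56 full-or-partial €5,000 increments; reduction = 56 × €225 = €12,600, leaving €1,575.
Difference: |€2,700 − €1,575| = €1,125.

€1,125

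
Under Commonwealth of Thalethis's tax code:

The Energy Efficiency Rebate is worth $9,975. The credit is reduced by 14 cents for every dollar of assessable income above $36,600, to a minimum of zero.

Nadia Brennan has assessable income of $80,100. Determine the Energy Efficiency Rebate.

$3,885

Energy Efficiency Rebate: 14% of the $43,500 excess over $36,600 is $6,090; credit = $9,975 − $6,090 = $3,885.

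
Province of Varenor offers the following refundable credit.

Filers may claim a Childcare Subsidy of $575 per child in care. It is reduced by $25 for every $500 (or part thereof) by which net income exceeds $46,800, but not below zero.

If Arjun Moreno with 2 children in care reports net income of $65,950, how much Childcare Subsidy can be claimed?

$175

Childcare Subsidy: base = 2 × $575 = $1,150. income exceeds $46,800 by $19,150, which is 39 full-or-partial $500 increments; reduction = 39 × $25 = $975, leaving $175.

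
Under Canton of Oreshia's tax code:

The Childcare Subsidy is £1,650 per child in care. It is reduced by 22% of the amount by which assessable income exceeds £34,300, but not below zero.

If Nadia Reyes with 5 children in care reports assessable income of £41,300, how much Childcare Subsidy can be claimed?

£6,710

Childcare Subsidy: base = 5 × £1,650 = £8,250. 22% of the £7,000 excess over £34,300 is £1,540; credit = £8,250 − £1,540 = £6,710.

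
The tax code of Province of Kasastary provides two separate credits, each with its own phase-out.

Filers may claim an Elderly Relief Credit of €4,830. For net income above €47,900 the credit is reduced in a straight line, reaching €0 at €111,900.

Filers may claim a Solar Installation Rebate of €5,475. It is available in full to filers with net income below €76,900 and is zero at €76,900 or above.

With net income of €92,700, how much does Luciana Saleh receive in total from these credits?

Elderly Relief Credit: €92,700 is €44,800 into a €64,000 phase-out range, leaving 19,200/64,000 of the credit: €4,830 × 19,200/64,000 = €1,449.
Solar Installation Rebate: €92,700 meets or exceeds the €76,900 cutoff, so the credit is €0.
Total: €1,449 + €0 = €1,449.

€1,449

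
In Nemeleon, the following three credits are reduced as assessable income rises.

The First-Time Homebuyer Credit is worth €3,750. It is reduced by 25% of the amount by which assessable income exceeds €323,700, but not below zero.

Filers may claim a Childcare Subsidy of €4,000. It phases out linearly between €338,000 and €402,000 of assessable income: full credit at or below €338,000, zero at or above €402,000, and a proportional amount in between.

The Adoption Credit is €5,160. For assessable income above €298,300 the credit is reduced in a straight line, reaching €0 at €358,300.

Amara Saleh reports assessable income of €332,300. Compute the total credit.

€7,836

First-Time Homebuyer Credit: 25% of the €8,600 excess over €323,700 is €2,150; credit = €3,750 − €2,150 = €1,600.
Childcare Subsidy: €332,300 is at or below the €338,000 threshold, so the full €4,000 applies.
Adoption Credit: €332,300 is €34,000 into a €60,000 phase-out range, leaving 26,000/60,000 of the credit: €5,160 × 26,000/60,000 = €2,236.
Total: €1,600 + €4,000 + €2,236 = €7,836.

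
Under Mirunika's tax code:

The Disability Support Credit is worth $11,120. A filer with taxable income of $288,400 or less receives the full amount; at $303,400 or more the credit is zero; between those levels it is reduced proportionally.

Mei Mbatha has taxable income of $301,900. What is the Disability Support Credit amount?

$1,112

Disability Support Credit: $301,900 is $13,500 into a $15,000 phase-out range, leaving 1,500/15,000 of the credit: $11,120 × 1,500/15,000 = $1,112.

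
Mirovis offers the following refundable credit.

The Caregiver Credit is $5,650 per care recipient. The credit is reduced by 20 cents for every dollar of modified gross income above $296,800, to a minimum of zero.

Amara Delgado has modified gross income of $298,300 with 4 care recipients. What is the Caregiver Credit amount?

$22,300

Caregiver Credit: base = 4 × $5,650 = $22,600. 20% of the $1,500 excess over $296,800 is $300; credit = $22,600 − $300 = $22,300.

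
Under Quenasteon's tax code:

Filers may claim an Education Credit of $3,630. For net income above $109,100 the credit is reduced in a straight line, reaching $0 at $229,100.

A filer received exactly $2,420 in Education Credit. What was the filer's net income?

$2,420 is 2,420/3,630 of the full $3,630, so 1,210/3,630 of the $120,000 range has been used: income = $109,100 + $120,000 × 1,210/3,630 = $149,100.

$149,100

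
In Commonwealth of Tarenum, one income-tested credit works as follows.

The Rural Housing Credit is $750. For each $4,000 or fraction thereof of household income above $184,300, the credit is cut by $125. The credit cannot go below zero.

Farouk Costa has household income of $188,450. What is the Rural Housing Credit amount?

$500

Rural Housing Credit: income exceeds $184,300 by $4,150, which is 2 full-or-partial $4,000 increments; reduction = 2 × $125 = $250, leaving $500.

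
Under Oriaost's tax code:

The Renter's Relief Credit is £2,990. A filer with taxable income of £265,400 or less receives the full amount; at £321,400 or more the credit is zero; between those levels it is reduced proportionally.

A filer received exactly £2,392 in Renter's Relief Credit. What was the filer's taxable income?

£276,600

£2,392 is 2,392/2,990 of the full £2,990, so 598/2,990 of the £56,000 range has been used: income = £265,400 + £56,000 × 598/2,990 = £276,600.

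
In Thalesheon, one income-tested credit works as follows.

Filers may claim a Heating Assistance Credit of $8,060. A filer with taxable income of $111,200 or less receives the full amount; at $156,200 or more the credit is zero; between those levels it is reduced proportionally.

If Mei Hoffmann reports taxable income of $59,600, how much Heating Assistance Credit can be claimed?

$8,060

Heating Assistance Credit: $59,600 is at or below the $111,200 threshold, so the full $8,060 applies.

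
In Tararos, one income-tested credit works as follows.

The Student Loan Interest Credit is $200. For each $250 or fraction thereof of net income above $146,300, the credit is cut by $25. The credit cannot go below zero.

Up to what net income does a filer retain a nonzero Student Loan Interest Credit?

After 7 increments the reduction is 7 × $25 = $175, leaving $25; one more increment wipes it out. Increment 7 ends at excess 7 × $250 = $1,750, so the highest qualifying income is $146,300 + $1,750 = $148,050.

$148,050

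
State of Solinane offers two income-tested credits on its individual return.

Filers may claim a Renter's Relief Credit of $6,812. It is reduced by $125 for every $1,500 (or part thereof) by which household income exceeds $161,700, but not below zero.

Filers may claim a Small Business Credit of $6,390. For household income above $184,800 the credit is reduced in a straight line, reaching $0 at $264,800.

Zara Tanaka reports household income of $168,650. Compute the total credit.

Renter's Relief Credit: income exceeds $161,700 by $6,950, which is 5 full-or-partial $1,500 increments; reduction = 5 × $125 = $625, leaving $6,187.
Small Business Credit: $168,650 is at or below the $184,800 threshold, so the full $6,390 applies.
Total: $6,187 + $6,390 = $12,577.

$12,577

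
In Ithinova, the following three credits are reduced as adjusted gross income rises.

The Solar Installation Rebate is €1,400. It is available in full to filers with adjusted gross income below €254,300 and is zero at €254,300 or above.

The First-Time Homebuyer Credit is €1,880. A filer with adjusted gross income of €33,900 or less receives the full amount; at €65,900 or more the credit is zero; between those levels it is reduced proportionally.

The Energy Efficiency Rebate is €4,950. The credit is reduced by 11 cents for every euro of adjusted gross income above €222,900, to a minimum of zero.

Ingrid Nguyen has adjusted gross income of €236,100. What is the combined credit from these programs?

Solar Installation Rebate: €236,100 is below the €254,300 cutoff, so the full €1,400 applies.
First-Time Homebuyer Credit: €236,100 is at or above €65,900, so the credit is €0.
Energy Efficiency Rebate: 11% of the €13,200 excess over €222,900 is €1,452; credit = €4,950 − €1,452 = €3,498.
Total: €1,400 + €0 + €3,498 = €4,898.

€4,898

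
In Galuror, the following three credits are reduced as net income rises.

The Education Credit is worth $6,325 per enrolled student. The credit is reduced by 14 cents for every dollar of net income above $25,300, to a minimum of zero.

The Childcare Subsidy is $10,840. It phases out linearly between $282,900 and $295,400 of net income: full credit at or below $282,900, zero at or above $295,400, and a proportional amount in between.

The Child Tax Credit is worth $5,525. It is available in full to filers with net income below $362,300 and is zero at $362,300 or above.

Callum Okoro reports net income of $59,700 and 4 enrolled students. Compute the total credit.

$36,849

Education Credit: base = 4 × $6,325 = $25,300. 14% of the $34,400 excess over $25,300 is $4,816; credit = $25,300 − $4,816 = $20,484.
Childcare Subsidy: $59,700 is at or below the $282,900 threshold, so the full $10,840 applies.
Child Tax Credit: $59,700 is below the $362,300 cutoff, so the full $5,525 applies.
Total: $20,484 + $10,840 + $5,525 = $36,849.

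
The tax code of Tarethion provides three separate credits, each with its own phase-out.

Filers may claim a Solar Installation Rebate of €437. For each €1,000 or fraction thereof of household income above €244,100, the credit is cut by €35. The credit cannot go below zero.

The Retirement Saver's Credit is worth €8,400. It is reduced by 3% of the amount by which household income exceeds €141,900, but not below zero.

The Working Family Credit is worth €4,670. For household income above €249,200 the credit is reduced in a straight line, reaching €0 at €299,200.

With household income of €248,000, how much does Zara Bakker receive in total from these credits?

Solar Installation Rebate: income exceeds €244,100 by €3,900, which is 4 full-or-partial €1,000 increments; reduction = 4 × €35 = €140, leaving €297.
Retirement Saver's Credit: 3% of the €106,100 excess over €141,900 is €3,183; credit = €8,400 − €3,183 = €5,217.
Working Family Credit: €248,000 is at or below the €249,200 threshold, so the full €4,670 applies.
Total: €297 + €5,217 + €4,670 = €10,184.

€10,184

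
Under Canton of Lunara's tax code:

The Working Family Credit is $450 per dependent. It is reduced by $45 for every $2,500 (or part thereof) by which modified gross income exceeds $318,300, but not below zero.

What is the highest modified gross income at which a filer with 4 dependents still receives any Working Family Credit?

Full credit = 4 × $450 = $1,800.
After 39 increments the reduction is 39 × $45 = $1,755, leaving $45; one more increment wipes it out. Increment 39 ends at excess 39 × $2,500 = $97,500, so the highest qualifying income is $318,300 + $97,500 = $415,800.

$415,800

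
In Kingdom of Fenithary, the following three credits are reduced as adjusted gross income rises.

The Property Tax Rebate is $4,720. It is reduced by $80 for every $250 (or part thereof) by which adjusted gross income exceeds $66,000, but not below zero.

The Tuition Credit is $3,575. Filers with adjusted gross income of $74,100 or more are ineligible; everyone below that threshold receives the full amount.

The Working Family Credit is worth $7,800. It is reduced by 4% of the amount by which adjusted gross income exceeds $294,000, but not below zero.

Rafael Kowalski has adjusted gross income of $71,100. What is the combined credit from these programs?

Property Tax Rebate: income exceeds $66,000 by $5,100, which is 21 full-or-partial $250 increments; reduction = 21 × $80 = $1,680, leaving $3,040.
Tuition Credit: $71,100 is below the $74,100 cutoff, so the full $3,575 applies.
Working Family Credit: $71,100 is at or below the $294,000 threshold, so the full $7,800 applies.
Total: $3,040 + $3,575 + $7,800 = $14,415.

$14,415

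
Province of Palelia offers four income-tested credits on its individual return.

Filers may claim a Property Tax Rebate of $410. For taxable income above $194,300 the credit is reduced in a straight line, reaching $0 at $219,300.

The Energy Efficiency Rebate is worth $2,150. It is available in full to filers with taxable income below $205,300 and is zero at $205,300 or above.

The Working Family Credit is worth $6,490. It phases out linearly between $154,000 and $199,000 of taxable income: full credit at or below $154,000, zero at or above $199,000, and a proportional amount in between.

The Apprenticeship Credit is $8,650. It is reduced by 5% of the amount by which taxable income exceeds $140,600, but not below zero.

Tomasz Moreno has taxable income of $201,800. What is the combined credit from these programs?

Property Tax Rebate: $201,800 is $7,500 into a $25,000 phase-out range, leaving 17,500/25,000 of the credit: $410 × 17,500/25,000 = $287.
Energy Efficiency Rebate: $201,800 is below the $205,300 cutoff, so the full $2,150 applies.
Working Family Credit: $201,800 is at or above $199,000, so the credit is $0.
Apprenticeship Credit: 5% of the $61,200 excess over $140,600 is $3,060; credit = $8,650 − $3,060 = $5,590.
Total: $287 + $2,150 + $0 + $5,590 = $8,027.

$8,027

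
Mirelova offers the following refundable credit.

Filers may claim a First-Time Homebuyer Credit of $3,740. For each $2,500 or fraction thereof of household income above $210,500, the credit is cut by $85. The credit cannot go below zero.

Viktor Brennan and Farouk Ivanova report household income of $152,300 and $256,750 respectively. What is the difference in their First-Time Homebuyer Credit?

Viktor ($152,300): First-Time Homebuyer Credit: $152,300 is at or below the $210,500 threshold, so the full $3,740 applies.
Farouk ($256,750): First-Time Homebuyer Credit: income exceeds $210,500 by $46,250, which is 19 full-or-partial $2,500 increments; reduction = 19 × $85 = $1,615, leaving $2,125.
Difference: |$3,740 − $2,125| = $1,615.

$1,615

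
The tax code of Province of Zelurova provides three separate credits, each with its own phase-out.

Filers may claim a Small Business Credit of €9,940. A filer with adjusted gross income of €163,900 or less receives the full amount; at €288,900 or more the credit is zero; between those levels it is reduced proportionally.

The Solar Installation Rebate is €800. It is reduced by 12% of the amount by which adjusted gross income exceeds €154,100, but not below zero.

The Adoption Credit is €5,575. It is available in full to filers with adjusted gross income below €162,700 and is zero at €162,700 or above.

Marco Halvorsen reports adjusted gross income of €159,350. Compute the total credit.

Small Business Credit: €159,350 is at or below the €163,900 threshold, so the full €9,940 applies.
Solar Installation Rebate: 12% of the €5,250 excess over €154,100 is €630; credit = €800 − €630 = €170.
Adoption Credit: €159,350 is below the €162,700 cutoff, so the full €5,575 applies.
Total: €9,940 + €170 + €5,575 = €15,685.

€15,685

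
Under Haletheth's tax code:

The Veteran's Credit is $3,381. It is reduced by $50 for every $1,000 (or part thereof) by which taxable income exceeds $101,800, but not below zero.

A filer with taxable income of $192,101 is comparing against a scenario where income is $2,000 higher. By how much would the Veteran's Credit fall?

At $192,101 — income exceeds $101,800 by $90,301 → 91 increments × $50 = $4,550 ≥ base, so the credit is $0.
At $194,101 — income exceeds $101,800 by $92,301 → 93 increments × $50 = $4,650 ≥ base, so the credit is $0.
Lost: $0 − $0 = $0.

$0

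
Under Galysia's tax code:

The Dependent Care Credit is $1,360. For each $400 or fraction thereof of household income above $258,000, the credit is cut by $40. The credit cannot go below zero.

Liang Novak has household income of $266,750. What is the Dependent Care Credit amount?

Dependent Care Credit: income exceeds $258,000 by $8,750, which is 22 full-or-partial $400 increments; reduction = 22 × $40 = $880, leaving $480.

$480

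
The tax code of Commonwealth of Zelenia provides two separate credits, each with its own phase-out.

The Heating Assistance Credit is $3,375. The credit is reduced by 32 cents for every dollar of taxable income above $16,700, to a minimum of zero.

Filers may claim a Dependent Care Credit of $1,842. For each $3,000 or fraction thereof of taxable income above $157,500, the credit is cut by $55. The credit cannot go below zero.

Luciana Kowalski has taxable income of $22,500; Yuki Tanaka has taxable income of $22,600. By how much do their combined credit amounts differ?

Luciana ($22,500): Heating Assistance Credit: 32% of the $5,800 excess over $16,700 is $1,856; credit = $3,375 − $1,856 = $1,519. Dependent Care Credit: $22,500 is at or below the $157,500 threshold, so the full $1,842 applies. total $1,519 + $1,842 = $3,361
Yuki ($22,600): Heating Assistance Credit: 32% of the $5,900 excess over $16,700 is $1,888; credit = $3,375 − $1,888 = $1,487. Dependent Care Credit: $22,600 is at or below the $157,500 threshold, so the full $1,842 applies. total $1,487 + $1,842 = $3,329
Difference: |$3,361 − $3,329| = $32.

$32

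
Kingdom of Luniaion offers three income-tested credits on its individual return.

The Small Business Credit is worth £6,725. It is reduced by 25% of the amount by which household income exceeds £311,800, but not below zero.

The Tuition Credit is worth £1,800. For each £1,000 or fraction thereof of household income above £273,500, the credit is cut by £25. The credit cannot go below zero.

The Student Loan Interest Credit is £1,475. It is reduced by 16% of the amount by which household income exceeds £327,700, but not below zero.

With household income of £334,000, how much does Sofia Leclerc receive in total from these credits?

Small Business Credit: 25% of the £22,200 excess over £311,800 is £5,550; credit = £6,725 − £5,550 = £1,175.
Tuition Credit: income exceeds £273,500 by £60,500, which is 61 full-or-partial £1,000 increments; reduction = 61 × £25 = £1,525, leaving £275.
Student Loan Interest Credit: 16% of the £6,300 excess over £327,700 is £1,008; credit = £1,475 − £1,008 = £467.
Total: £1,175 + £275 + £467 = £1,917.

£1,917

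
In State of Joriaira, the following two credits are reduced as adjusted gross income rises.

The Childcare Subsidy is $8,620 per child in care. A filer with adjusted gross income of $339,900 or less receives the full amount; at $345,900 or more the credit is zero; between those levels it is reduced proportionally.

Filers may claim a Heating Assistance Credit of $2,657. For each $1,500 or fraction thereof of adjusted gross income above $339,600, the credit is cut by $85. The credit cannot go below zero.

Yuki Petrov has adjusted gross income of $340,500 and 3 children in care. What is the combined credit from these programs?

Childcare Subsidy: base = 3 × $8,620 = $25,860. $340,500 is $600 into a $6,000 phase-out range, leaving 5,400/6,000 of the credit: $25,860 × 5,400/6,000 = $23,274.
Heating Assistance Credit: income exceeds $339,600 by $900, which is 1 full-or-partial $1,500 increment; reduction = 1 × $85 = $85, leaving $2,572.
Total: $23,274 + $2,572 = $25,846.

$25,846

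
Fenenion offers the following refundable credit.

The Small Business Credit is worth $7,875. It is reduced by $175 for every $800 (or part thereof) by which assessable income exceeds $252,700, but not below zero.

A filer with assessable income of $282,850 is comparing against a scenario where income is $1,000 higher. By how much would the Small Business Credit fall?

$175

At $282,850 — income exceeds $252,700 by $30,150, which is 38 full-or-partial $800 increments; reduction = 38 × $175 = $6,650, leaving $1,225.
At $283,850 — income exceeds $252,700 by $31,150, which is 39 full-or-partial $800 increments; reduction = 39 × $175 = $6,825, leaving $1,050.
Lost: $1,225 − $1,050 = $175.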